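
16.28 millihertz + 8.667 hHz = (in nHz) 8.667e+11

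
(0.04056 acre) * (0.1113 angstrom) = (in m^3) 1.827e-09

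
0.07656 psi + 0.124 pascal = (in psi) 0.07658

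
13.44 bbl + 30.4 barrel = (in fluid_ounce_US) 2.357e+05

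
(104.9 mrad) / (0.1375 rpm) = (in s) 7.285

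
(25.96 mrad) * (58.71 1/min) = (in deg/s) 1.455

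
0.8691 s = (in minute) 0.01448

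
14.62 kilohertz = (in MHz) 0.01462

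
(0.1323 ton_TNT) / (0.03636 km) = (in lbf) 3.422e+06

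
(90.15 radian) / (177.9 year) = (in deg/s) 9.207e-07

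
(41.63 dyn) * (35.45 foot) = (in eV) 2.808e+16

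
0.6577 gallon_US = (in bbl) 0.01566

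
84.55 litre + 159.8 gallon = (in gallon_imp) 151.7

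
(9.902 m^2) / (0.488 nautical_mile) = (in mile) 6.808e-06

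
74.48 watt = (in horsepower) 0.09988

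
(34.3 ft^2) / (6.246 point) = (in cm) 1.446e+05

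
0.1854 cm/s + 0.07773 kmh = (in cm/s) 2.345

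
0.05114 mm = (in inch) 0.002013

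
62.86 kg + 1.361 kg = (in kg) 64.22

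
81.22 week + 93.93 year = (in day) 3.485e+04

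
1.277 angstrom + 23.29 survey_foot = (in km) 0.007099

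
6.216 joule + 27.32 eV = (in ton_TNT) 1.486e-09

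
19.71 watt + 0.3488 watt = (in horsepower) 0.0269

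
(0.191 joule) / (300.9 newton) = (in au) 4.243e-15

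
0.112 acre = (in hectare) 0.04532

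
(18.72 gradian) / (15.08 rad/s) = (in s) 0.0195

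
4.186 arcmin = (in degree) 0.06977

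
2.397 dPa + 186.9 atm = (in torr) 1.42e+05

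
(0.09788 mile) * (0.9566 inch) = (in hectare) 0.0003827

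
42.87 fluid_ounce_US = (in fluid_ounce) 42.87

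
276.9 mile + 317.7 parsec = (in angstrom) 9.803e+28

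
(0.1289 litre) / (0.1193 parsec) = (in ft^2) 3.769e-19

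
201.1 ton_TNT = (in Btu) 7.975e+08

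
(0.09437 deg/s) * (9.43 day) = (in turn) 213.6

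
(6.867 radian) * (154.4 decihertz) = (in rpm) 1012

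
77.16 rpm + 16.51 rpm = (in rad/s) 9.809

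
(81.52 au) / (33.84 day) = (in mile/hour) 9.33e+06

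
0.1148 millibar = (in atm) 0.0001133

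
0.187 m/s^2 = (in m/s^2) 0.187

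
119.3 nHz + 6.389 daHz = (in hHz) 0.6389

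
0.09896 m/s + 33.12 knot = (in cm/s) 1714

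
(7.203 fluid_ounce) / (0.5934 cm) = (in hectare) 3.59e-06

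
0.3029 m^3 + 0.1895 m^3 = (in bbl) 3.097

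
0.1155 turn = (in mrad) 725.7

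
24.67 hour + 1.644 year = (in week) 85.87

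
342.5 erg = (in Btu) 3.246e-08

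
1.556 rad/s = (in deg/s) 89.15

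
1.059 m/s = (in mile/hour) 2.369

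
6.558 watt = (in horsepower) 0.008794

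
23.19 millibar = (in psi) 0.3363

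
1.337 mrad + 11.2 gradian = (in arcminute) 609.4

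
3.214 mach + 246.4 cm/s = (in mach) 3.221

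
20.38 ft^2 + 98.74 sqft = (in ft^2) 119.1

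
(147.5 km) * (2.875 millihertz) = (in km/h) 1527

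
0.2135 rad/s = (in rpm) 2.039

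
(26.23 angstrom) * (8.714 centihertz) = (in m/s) 2.286e-10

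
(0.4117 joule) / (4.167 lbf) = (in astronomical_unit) 1.485e-13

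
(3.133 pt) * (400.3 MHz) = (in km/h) 1.593e+06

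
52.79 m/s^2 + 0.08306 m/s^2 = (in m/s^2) 52.87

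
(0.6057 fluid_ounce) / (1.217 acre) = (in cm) 3.637e-07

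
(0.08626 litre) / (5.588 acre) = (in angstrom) 38.14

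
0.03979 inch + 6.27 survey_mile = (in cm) 1.009e+06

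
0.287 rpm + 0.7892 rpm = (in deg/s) 6.457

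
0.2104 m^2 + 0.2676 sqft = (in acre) 5.813e-05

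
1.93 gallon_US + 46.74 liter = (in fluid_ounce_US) 1828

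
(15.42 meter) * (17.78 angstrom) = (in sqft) 2.951e-07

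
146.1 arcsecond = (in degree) 0.04058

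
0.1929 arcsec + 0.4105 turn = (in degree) 147.8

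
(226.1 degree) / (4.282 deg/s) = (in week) 8.731e-05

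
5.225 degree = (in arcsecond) 1.881e+04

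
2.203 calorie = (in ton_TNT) 2.203e-09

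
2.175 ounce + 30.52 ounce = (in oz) 32.69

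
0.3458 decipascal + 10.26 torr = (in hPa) 13.68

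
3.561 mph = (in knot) 3.094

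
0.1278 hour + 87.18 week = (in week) 87.18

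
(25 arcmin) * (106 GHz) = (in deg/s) 4.417e+10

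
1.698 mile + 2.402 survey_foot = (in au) 1.827e-08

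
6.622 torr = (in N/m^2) 882.9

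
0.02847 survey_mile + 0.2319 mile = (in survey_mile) 0.2604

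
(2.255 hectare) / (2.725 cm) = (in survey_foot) 2.715e+06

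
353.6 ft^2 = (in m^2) 32.85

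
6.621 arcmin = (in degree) 0.1104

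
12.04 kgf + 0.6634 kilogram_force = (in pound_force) 28.01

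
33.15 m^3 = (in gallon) 8757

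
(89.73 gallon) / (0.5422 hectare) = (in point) 0.1776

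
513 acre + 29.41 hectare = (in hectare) 237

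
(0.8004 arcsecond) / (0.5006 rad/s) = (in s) 7.752e-06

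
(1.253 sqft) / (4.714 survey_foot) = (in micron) 8.102e+04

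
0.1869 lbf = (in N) 0.8314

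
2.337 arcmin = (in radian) 0.0006798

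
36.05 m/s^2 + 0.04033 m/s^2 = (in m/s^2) 36.09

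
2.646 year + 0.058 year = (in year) 2.704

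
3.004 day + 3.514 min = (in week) 0.4295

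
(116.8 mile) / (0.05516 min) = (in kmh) 2.045e+05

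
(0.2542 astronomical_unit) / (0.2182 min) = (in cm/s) 2.905e+11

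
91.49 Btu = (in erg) 9.653e+11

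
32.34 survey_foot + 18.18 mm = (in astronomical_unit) 6.601e-11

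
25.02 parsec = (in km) 7.72e+14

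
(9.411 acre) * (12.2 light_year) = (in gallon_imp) 9.669e+23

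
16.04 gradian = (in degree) 14.44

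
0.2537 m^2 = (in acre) 6.269e-05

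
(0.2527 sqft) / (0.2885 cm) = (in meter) 8.137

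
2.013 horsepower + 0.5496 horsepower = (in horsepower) 2.563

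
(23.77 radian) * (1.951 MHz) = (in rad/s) 4.638e+07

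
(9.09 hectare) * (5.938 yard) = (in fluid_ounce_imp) 1.737e+10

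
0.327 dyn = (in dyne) 0.327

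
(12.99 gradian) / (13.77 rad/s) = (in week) 2.45e-08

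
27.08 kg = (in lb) 59.7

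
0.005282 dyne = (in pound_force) 1.187e-08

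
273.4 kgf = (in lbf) 602.7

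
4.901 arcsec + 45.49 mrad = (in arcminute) 156.5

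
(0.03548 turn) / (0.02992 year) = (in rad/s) 2.363e-07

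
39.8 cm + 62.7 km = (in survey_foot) 2.057e+05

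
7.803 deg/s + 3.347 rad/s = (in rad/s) 3.483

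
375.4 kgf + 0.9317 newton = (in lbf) 827.8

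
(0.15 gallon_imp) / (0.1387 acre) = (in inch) 4.783e-05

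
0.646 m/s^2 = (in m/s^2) 0.646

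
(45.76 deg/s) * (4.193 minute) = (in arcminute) 6.907e+05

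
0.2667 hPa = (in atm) 0.0002632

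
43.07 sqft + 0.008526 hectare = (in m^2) 89.26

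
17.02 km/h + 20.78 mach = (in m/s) 7080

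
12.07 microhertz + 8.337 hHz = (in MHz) 0.0008337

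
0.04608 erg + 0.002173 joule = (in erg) 2.173e+04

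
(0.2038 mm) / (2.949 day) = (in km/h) 2.88e-09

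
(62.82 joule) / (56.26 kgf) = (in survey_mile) 7.075e-05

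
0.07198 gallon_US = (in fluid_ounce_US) 9.213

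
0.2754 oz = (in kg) 0.007807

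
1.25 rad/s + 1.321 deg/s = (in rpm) 12.16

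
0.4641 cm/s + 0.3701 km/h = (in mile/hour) 0.2404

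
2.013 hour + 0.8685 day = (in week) 0.1361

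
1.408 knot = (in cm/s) 72.43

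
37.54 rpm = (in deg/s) 225.2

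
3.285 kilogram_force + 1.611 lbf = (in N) 39.38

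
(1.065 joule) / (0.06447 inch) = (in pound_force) 146.2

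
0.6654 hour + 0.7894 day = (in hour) 19.61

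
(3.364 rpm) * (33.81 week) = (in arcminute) 2.476e+10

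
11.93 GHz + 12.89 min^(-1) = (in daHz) 1.193e+09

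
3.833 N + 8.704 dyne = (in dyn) 3.833e+05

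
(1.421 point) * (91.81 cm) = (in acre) 1.137e-07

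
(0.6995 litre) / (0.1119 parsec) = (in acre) 5.006e-23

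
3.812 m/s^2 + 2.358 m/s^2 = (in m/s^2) 6.17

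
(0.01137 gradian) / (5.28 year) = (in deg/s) 6.146e-11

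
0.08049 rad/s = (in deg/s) 4.612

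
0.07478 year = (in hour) 655.1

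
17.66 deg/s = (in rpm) 2.943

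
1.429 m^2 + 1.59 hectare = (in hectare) 1.59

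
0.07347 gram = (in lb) 0.000162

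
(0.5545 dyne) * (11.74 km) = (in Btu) 6.17e-05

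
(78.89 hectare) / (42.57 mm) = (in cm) 1.853e+09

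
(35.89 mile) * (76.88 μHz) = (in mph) 9.933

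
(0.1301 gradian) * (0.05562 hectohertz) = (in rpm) 0.1085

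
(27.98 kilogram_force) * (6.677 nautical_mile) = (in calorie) 8.11e+05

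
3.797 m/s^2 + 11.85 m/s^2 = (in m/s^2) 15.65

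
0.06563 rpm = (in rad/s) 0.006873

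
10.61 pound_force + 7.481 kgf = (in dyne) 1.206e+07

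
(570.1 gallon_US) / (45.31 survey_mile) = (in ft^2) 0.0003186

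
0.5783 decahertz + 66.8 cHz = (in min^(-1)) 387.1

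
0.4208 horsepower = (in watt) 313.8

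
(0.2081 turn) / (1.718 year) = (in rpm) 2.305e-07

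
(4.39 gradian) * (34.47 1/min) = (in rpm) 0.3783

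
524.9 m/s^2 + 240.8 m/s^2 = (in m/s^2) 765.7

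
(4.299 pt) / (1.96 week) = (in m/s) 1.279e-09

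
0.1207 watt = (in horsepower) 0.0001619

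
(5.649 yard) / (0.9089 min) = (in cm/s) 9.472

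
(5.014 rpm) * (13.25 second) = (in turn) 1.107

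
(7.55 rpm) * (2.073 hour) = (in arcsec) 1.217e+09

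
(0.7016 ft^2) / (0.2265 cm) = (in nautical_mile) 0.01554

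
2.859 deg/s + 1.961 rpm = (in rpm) 2.438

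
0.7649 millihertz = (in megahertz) 7.649e-10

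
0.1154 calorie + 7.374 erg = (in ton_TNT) 1.154e-10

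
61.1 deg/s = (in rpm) 10.18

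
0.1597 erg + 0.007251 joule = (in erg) 7.251e+04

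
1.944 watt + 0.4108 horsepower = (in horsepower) 0.4134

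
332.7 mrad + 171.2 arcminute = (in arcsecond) 7.89e+04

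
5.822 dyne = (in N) 5.822e-05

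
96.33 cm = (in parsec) 3.122e-17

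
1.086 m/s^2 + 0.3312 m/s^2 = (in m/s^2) 1.417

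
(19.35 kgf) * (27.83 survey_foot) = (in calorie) 384.7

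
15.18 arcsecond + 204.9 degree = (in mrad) 3576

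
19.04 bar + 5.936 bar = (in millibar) 2.498e+04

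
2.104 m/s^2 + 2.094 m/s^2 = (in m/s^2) 4.198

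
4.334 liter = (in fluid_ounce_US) 146.5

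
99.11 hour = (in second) 3.568e+05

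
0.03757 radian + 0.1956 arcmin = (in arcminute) 129.4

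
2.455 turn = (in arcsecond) 3.182e+06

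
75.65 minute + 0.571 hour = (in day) 0.07633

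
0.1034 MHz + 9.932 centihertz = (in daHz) 1.034e+04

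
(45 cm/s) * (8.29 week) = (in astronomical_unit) 1.508e-05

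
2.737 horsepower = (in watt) 2041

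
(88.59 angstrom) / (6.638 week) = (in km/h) 7.944e-15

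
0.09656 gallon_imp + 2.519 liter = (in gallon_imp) 0.6507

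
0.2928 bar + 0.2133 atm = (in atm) 0.5023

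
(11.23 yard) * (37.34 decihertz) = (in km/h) 138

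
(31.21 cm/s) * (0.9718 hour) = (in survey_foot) 3582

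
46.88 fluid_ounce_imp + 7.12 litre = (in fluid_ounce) 285.8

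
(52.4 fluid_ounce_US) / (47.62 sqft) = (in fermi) 3.503e+11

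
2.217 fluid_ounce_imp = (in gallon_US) 0.01664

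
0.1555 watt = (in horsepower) 0.0002085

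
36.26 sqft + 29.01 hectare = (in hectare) 29.01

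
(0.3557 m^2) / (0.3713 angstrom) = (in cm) 9.58e+11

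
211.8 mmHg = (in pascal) 2.824e+04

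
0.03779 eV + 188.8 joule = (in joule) 188.8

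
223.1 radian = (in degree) 1.278e+04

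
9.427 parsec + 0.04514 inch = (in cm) 2.909e+19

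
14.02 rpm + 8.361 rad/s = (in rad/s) 9.829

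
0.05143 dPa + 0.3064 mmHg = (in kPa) 0.04086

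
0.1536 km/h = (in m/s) 0.04267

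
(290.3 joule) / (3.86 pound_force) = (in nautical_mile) 0.009129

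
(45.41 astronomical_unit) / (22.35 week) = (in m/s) 5.026e+05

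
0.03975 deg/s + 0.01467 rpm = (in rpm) 0.0213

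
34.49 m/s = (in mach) 0.1013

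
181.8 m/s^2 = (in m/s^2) 181.8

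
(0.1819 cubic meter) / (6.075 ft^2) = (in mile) 0.0002003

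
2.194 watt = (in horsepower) 0.002942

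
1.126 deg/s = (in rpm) 0.1877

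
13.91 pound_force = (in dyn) 6.187e+06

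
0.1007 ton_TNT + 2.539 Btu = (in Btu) 3.993e+05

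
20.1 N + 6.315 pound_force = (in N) 48.19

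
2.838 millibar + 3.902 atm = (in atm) 3.905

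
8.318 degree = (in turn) 0.02311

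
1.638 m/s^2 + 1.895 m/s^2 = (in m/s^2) 3.533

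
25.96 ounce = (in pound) 1.623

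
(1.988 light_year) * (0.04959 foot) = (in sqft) 3.06e+15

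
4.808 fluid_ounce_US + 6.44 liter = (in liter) 6.582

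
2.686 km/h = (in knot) 1.45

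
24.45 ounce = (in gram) 693.1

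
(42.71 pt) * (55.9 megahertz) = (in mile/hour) 1.884e+06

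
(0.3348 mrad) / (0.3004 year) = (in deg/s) 2.025e-09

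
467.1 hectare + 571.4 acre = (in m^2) 6.983e+06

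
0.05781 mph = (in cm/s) 2.584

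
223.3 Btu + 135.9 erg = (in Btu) 223.3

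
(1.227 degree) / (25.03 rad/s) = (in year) 2.713e-11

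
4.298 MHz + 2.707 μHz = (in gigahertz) 0.004298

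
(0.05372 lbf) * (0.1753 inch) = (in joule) 0.001064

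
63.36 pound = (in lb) 63.36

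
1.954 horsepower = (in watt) 1457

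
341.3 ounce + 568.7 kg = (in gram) 5.784e+05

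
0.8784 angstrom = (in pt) 2.49e-07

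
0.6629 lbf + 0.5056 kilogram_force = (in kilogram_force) 0.8063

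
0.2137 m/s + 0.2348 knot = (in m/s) 0.3345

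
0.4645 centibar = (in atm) 0.004584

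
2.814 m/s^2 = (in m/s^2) 2.814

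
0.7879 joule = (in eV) 4.918e+18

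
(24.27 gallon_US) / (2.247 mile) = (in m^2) 2.541e-05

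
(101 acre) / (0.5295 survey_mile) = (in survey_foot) 1574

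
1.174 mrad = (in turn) 0.0001868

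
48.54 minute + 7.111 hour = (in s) 2.851e+04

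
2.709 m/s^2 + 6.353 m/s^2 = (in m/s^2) 9.062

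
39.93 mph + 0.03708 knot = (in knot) 34.74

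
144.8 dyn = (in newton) 0.001448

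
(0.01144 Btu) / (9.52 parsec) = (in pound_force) 9.237e-18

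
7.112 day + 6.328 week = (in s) 4.442e+06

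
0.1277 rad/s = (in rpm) 1.219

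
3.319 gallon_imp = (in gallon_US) 3.986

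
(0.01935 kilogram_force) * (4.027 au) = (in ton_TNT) 27.32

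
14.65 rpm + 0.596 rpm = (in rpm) 15.25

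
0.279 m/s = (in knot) 0.5423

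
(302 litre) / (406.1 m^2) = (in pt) 2.108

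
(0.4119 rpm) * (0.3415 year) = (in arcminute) 1.597e+09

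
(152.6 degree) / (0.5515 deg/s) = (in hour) 0.07686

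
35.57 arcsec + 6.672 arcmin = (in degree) 0.1211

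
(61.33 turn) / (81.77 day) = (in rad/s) 5.454e-05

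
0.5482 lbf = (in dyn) 2.439e+05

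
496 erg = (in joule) 4.96e-05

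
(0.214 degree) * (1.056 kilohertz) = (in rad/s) 3.944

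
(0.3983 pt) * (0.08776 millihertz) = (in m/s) 1.233e-08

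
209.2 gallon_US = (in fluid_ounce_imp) 2.787e+04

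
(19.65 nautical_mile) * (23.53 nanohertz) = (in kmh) 0.003083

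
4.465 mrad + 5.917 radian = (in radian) 5.921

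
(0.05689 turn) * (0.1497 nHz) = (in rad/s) 5.351e-11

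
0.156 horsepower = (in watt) 116.3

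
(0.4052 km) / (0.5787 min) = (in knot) 22.68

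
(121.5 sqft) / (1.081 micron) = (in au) 6.98e-05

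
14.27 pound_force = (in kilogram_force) 6.473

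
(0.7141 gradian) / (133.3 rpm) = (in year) 2.548e-11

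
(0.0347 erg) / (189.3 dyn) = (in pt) 0.005196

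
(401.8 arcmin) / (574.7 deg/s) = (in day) 1.349e-07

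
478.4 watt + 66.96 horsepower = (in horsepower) 67.6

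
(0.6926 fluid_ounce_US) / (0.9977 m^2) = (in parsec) 6.653e-22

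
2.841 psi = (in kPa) 19.59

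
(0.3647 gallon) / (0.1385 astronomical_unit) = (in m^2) 6.663e-14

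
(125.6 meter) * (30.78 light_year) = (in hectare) 3.657e+15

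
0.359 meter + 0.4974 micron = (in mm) 359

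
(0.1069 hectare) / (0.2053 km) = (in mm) 5207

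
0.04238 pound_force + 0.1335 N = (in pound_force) 0.07239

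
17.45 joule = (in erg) 1.745e+08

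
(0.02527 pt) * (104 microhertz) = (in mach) 2.723e-12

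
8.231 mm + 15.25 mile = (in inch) 9.662e+05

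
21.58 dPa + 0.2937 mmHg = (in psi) 0.005992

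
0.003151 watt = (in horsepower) 4.226e-06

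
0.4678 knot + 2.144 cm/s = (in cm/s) 26.21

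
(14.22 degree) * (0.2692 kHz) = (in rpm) 638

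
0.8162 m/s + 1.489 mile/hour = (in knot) 2.88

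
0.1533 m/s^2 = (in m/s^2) 0.1533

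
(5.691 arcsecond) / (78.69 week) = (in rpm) 5.536e-12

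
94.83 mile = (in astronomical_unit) 1.02e-06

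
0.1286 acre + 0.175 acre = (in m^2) 1229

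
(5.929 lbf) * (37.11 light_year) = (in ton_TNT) 2.213e+09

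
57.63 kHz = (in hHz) 576.3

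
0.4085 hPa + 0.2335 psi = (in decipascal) 1.651e+04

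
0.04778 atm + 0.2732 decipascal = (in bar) 0.04841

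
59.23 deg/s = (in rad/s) 1.034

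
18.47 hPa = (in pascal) 1847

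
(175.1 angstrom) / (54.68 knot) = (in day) 7.205e-15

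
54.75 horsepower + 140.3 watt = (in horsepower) 54.94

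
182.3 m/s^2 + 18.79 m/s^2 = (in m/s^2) 201.1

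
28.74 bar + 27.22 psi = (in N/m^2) 3.062e+06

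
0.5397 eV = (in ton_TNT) 2.067e-29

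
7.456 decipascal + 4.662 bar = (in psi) 67.62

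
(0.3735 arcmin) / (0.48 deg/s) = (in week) 2.144e-08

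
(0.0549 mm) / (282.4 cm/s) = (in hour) 5.4e-09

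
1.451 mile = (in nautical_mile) 1.261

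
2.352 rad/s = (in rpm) 22.46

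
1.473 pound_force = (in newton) 6.552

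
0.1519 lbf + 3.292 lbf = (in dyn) 1.532e+06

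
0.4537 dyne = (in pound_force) 1.02e-06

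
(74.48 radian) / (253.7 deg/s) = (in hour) 0.004672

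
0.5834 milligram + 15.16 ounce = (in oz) 15.16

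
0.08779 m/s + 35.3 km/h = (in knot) 19.23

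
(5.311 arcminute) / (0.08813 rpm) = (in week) 2.768e-07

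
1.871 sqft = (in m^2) 0.1738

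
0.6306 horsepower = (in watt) 470.2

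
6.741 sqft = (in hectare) 6.263e-05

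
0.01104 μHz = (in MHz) 1.104e-14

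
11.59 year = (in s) 3.655e+08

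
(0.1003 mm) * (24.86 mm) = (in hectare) 2.493e-10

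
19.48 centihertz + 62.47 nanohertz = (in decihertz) 1.948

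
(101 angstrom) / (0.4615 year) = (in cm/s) 6.94e-14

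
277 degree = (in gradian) 307.8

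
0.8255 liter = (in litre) 0.8255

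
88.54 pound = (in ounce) 1417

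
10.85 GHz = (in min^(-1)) 6.51e+11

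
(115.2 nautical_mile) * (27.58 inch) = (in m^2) 1.495e+05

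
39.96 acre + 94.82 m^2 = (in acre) 39.98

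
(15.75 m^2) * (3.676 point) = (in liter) 20.42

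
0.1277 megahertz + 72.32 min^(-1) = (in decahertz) 1.277e+04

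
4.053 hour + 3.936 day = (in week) 0.5864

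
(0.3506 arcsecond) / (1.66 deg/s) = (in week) 9.7e-11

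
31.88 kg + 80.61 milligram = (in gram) 3.188e+04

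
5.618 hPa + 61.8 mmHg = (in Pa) 8801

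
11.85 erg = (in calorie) 2.832e-07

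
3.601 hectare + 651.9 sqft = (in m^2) 3.607e+04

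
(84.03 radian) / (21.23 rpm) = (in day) 0.0004375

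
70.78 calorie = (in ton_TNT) 7.078e-08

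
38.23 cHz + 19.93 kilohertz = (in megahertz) 0.01993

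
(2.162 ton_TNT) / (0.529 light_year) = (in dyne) 0.1807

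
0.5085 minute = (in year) 9.675e-07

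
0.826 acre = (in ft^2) 3.598e+04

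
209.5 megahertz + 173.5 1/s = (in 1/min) 1.257e+10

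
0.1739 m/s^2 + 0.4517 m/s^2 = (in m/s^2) 0.6256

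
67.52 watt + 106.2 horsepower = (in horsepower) 106.3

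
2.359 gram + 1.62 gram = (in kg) 0.003979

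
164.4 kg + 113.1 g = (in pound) 362.7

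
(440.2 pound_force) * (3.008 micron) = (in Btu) 5.583e-06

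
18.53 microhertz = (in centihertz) 0.001853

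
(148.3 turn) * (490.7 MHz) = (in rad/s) 4.572e+11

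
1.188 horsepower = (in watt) 885.9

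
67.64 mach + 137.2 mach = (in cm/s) 6.975e+06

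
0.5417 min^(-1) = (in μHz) 9028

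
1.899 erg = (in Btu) 1.8e-10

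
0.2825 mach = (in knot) 187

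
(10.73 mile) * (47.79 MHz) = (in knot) 1.604e+12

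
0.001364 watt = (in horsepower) 1.829e-06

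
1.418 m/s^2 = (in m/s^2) 1.418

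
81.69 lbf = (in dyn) 3.634e+07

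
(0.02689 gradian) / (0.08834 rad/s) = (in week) 7.906e-09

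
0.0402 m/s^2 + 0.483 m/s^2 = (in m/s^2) 0.5232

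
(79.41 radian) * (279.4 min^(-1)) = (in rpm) 3531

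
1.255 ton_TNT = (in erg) 5.251e+16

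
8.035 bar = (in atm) 7.93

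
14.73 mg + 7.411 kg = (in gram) 7411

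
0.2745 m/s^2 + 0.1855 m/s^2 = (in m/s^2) 0.46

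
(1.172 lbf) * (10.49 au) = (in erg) 8.181e+19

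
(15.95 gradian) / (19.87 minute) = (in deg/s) 0.01204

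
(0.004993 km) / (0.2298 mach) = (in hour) 1.773e-05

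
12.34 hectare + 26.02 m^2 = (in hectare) 12.34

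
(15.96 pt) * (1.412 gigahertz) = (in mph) 1.778e+07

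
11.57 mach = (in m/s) 3940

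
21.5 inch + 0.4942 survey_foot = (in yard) 0.762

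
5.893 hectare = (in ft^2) 6.343e+05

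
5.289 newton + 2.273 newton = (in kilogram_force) 0.7711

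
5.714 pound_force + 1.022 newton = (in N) 26.44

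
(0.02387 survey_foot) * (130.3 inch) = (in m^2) 0.02408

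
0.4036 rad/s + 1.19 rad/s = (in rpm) 15.22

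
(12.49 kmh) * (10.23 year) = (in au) 0.007482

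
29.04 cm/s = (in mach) 0.0008529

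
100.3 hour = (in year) 0.01145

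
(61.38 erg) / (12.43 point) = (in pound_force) 0.0003147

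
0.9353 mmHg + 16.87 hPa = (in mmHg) 13.59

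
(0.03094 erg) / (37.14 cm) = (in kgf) 8.495e-10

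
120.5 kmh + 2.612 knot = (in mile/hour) 77.88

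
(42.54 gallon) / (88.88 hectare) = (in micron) 0.1812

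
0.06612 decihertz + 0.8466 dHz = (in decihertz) 0.9127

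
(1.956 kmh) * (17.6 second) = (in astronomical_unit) 6.392e-11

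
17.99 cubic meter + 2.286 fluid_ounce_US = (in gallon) 4752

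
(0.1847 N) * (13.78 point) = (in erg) 8979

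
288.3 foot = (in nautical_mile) 0.04745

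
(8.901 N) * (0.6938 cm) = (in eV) 3.854e+17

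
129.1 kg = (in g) 1.291e+05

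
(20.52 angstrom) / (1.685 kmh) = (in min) 7.307e-11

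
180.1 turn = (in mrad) 1.132e+06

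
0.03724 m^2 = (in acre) 9.202e-06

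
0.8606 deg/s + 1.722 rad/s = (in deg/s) 99.52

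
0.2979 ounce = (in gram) 8.445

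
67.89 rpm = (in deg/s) 407.3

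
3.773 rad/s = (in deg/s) 216.2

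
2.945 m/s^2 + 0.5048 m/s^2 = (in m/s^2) 3.45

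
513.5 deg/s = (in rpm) 85.58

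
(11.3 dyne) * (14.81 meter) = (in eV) 1.045e+16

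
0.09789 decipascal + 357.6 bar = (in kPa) 3.576e+04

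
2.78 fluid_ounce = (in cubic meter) 8.221e-05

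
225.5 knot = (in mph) 259.5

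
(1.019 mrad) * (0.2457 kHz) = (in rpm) 2.391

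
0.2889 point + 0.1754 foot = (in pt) 151.8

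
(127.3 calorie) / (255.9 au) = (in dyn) 1.391e-06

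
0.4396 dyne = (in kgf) 4.483e-07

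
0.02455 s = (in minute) 0.0004092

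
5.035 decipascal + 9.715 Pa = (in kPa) 0.01022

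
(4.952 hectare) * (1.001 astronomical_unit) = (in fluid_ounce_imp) 2.61e+20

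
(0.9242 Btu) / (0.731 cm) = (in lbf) 2.999e+04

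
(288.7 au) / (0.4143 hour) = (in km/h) 1.042e+11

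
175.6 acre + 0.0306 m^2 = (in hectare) 71.06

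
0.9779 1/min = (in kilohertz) 1.63e-05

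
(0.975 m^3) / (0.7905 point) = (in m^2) 3496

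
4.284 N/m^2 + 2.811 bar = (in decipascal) 2.811e+06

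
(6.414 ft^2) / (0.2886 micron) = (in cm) 2.065e+08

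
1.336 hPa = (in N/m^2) 133.6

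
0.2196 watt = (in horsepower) 0.0002945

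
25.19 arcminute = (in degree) 0.4198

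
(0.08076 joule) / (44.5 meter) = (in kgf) 0.0001851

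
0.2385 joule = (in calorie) 0.057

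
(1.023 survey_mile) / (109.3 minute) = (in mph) 0.5616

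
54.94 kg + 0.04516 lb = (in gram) 5.496e+04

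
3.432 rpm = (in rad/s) 0.3594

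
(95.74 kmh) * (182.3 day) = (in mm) 4.189e+11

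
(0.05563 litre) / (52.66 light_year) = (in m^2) 1.117e-22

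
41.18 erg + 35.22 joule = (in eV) 2.198e+20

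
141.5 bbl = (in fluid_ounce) 7.607e+05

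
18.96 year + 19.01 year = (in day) 1.386e+04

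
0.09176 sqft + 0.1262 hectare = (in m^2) 1262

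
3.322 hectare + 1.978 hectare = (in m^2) 5.3e+04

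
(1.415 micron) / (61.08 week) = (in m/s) 3.83e-14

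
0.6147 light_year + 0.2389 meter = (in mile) 3.614e+12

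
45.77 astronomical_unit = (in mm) 6.847e+15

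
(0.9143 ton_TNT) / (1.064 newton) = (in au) 0.02403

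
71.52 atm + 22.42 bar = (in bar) 94.89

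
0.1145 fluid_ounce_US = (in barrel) 2.13e-05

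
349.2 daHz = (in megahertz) 0.003492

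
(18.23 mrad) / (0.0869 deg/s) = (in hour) 0.003339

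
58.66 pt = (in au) 1.383e-13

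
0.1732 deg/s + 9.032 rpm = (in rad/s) 0.9489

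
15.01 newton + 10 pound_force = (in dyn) 5.949e+06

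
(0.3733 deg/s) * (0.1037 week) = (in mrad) 4.086e+05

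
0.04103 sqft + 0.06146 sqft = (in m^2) 0.009522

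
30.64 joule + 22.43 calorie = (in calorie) 29.75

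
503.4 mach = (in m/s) 1.714e+05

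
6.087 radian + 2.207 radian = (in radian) 8.294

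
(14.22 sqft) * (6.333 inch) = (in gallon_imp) 46.74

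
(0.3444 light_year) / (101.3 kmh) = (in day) 1.34e+09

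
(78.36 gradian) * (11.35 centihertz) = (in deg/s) 8.004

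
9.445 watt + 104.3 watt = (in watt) 113.7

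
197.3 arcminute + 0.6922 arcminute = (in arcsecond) 1.188e+04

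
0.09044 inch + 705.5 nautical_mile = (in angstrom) 1.307e+16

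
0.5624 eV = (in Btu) 8.54e-23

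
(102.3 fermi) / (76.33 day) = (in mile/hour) 3.47e-20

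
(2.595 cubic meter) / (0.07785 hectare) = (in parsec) 1.08e-19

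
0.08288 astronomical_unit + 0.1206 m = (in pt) 3.515e+13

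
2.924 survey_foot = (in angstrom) 8.912e+09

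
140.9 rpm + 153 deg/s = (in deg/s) 998.4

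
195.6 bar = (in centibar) 1.956e+04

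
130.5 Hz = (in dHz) 1305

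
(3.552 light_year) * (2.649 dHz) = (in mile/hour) 1.991e+16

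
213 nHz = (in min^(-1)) 1.278e-05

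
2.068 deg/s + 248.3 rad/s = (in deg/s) 1.423e+04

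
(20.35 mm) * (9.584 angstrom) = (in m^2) 1.95e-11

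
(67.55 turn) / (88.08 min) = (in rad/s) 0.08031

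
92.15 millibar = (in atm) 0.09094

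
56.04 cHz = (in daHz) 0.05604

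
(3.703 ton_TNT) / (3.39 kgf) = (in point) 1.321e+12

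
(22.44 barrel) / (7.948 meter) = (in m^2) 0.4489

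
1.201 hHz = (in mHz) 1.201e+05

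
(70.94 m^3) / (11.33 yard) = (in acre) 0.001692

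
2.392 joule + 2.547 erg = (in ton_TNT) 5.717e-10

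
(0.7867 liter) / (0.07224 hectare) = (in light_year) 1.151e-22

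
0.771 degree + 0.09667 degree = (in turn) 0.00241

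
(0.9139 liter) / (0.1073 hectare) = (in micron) 0.8517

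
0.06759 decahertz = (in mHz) 675.9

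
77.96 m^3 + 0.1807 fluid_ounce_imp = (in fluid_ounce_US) 2.636e+06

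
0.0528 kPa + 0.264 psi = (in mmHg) 14.05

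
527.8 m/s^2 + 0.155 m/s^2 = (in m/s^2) 528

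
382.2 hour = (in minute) 2.293e+04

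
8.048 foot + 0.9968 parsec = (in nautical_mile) 1.661e+13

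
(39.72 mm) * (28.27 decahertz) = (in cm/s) 1123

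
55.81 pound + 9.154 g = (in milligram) 2.532e+07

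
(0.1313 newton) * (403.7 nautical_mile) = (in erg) 9.817e+11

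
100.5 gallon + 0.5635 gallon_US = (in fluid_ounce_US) 1.294e+04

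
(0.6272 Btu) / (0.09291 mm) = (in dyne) 7.122e+11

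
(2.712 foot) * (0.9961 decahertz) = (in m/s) 8.234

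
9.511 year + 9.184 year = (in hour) 1.638e+05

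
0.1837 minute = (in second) 11.02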